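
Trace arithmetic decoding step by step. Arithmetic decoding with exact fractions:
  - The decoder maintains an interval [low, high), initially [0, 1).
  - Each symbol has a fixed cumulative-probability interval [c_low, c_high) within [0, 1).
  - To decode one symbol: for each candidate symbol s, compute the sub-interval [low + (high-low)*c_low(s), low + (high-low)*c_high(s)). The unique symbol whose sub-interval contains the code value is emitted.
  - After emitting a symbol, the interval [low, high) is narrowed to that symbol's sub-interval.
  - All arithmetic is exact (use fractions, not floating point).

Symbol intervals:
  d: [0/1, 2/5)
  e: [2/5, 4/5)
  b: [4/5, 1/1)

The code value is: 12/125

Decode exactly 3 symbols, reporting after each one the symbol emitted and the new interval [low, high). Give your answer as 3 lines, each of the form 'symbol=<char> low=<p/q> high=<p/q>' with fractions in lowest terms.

Step 1: interval [0/1, 1/1), width = 1/1 - 0/1 = 1/1
  'd': [0/1 + 1/1*0/1, 0/1 + 1/1*2/5) = [0/1, 2/5) <- contains code 12/125
  'e': [0/1 + 1/1*2/5, 0/1 + 1/1*4/5) = [2/5, 4/5)
  'b': [0/1 + 1/1*4/5, 0/1 + 1/1*1/1) = [4/5, 1/1)
  emit 'd', narrow to [0/1, 2/5)
Step 2: interval [0/1, 2/5), width = 2/5 - 0/1 = 2/5
  'd': [0/1 + 2/5*0/1, 0/1 + 2/5*2/5) = [0/1, 4/25) <- contains code 12/125
  'e': [0/1 + 2/5*2/5, 0/1 + 2/5*4/5) = [4/25, 8/25)
  'b': [0/1 + 2/5*4/5, 0/1 + 2/5*1/1) = [8/25, 2/5)
  emit 'd', narrow to [0/1, 4/25)
Step 3: interval [0/1, 4/25), width = 4/25 - 0/1 = 4/25
  'd': [0/1 + 4/25*0/1, 0/1 + 4/25*2/5) = [0/1, 8/125)
  'e': [0/1 + 4/25*2/5, 0/1 + 4/25*4/5) = [8/125, 16/125) <- contains code 12/125
  'b': [0/1 + 4/25*4/5, 0/1 + 4/25*1/1) = [16/125, 4/25)
  emit 'e', narrow to [8/125, 16/125)

Answer: symbol=d low=0/1 high=2/5
symbol=d low=0/1 high=4/25
symbol=e low=8/125 high=16/125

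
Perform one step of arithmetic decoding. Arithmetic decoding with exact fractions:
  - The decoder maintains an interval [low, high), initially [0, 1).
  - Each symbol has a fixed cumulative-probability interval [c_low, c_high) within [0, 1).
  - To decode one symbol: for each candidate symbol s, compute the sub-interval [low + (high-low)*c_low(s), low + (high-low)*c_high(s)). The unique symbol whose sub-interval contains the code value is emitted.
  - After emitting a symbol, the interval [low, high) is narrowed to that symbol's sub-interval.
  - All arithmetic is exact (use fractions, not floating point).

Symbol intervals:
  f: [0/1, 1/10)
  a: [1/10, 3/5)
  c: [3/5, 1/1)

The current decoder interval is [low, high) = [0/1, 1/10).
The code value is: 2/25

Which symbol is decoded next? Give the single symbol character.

Answer: c

Derivation:
Interval width = high − low = 1/10 − 0/1 = 1/10
Scaled code = (code − low) / width = (2/25 − 0/1) / 1/10 = 4/5
  f: [0/1, 1/10) 
  a: [1/10, 3/5) 
  c: [3/5, 1/1) ← scaled code falls here ✓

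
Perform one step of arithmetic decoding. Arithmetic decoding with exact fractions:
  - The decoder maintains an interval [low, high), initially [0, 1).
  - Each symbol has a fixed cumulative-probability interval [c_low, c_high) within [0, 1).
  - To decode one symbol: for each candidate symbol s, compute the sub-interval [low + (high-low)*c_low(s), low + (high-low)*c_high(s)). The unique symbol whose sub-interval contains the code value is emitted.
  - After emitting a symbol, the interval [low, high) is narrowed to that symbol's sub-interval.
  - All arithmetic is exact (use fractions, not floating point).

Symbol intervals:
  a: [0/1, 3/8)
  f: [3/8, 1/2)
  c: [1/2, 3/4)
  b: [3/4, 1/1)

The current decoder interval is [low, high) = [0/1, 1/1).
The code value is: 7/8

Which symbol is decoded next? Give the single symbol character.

Answer: b

Derivation:
Interval width = high − low = 1/1 − 0/1 = 1/1
Scaled code = (code − low) / width = (7/8 − 0/1) / 1/1 = 7/8
  a: [0/1, 3/8) 
  f: [3/8, 1/2) 
  c: [1/2, 3/4) 
  b: [3/4, 1/1) ← scaled code falls here ✓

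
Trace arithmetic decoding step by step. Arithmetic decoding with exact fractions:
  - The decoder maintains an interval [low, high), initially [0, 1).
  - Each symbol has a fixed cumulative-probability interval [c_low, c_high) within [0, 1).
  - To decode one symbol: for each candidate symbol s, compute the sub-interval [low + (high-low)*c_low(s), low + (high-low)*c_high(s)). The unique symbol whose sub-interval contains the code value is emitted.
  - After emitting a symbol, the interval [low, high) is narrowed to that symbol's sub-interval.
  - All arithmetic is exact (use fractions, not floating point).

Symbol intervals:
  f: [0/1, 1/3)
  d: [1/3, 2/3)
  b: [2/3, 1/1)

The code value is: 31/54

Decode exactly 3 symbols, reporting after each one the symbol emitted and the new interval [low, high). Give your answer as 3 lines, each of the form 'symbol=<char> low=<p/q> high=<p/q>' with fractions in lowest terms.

Answer: symbol=d low=1/3 high=2/3
symbol=b low=5/9 high=2/3
symbol=f low=5/9 high=16/27

Derivation:
Step 1: interval [0/1, 1/1), width = 1/1 - 0/1 = 1/1
  'f': [0/1 + 1/1*0/1, 0/1 + 1/1*1/3) = [0/1, 1/3)
  'd': [0/1 + 1/1*1/3, 0/1 + 1/1*2/3) = [1/3, 2/3) <- contains code 31/54
  'b': [0/1 + 1/1*2/3, 0/1 + 1/1*1/1) = [2/3, 1/1)
  emit 'd', narrow to [1/3, 2/3)
Step 2: interval [1/3, 2/3), width = 2/3 - 1/3 = 1/3
  'f': [1/3 + 1/3*0/1, 1/3 + 1/3*1/3) = [1/3, 4/9)
  'd': [1/3 + 1/3*1/3, 1/3 + 1/3*2/3) = [4/9, 5/9)
  'b': [1/3 + 1/3*2/3, 1/3 + 1/3*1/1) = [5/9, 2/3) <- contains code 31/54
  emit 'b', narrow to [5/9, 2/3)
Step 3: interval [5/9, 2/3), width = 2/3 - 5/9 = 1/9
  'f': [5/9 + 1/9*0/1, 5/9 + 1/9*1/3) = [5/9, 16/27) <- contains code 31/54
  'd': [5/9 + 1/9*1/3, 5/9 + 1/9*2/3) = [16/27, 17/27)
  'b': [5/9 + 1/9*2/3, 5/9 + 1/9*1/1) = [17/27, 2/3)
  emit 'f', narrow to [5/9, 16/27)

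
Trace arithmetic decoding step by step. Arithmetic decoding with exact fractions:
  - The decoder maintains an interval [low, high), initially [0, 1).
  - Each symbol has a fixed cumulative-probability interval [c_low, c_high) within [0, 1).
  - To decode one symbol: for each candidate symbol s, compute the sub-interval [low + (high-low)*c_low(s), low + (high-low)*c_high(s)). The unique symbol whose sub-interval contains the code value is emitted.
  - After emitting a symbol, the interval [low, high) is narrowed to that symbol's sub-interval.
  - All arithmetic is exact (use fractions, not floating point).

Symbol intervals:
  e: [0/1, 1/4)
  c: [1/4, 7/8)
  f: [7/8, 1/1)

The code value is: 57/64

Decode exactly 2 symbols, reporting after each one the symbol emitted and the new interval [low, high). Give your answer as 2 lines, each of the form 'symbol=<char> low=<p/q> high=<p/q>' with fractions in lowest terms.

Step 1: interval [0/1, 1/1), width = 1/1 - 0/1 = 1/1
  'e': [0/1 + 1/1*0/1, 0/1 + 1/1*1/4) = [0/1, 1/4)
  'c': [0/1 + 1/1*1/4, 0/1 + 1/1*7/8) = [1/4, 7/8)
  'f': [0/1 + 1/1*7/8, 0/1 + 1/1*1/1) = [7/8, 1/1) <- contains code 57/64
  emit 'f', narrow to [7/8, 1/1)
Step 2: interval [7/8, 1/1), width = 1/1 - 7/8 = 1/8
  'e': [7/8 + 1/8*0/1, 7/8 + 1/8*1/4) = [7/8, 29/32) <- contains code 57/64
  'c': [7/8 + 1/8*1/4, 7/8 + 1/8*7/8) = [29/32, 63/64)
  'f': [7/8 + 1/8*7/8, 7/8 + 1/8*1/1) = [63/64, 1/1)
  emit 'e', narrow to [7/8, 29/32)

Answer: symbol=f low=7/8 high=1/1
symbol=e low=7/8 high=29/32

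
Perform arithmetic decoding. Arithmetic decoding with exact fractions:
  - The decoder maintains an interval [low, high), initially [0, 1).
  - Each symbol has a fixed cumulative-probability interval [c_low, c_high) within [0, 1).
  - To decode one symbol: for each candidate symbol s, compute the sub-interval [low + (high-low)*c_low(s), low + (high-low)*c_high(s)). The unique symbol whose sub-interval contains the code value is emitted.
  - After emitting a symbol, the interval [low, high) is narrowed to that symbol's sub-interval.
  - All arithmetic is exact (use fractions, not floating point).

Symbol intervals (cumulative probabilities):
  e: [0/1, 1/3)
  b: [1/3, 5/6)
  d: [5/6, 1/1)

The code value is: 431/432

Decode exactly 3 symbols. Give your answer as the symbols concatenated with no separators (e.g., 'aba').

Answer: ddd

Derivation:
Step 1: interval [0/1, 1/1), width = 1/1 - 0/1 = 1/1
  'e': [0/1 + 1/1*0/1, 0/1 + 1/1*1/3) = [0/1, 1/3)
  'b': [0/1 + 1/1*1/3, 0/1 + 1/1*5/6) = [1/3, 5/6)
  'd': [0/1 + 1/1*5/6, 0/1 + 1/1*1/1) = [5/6, 1/1) <- contains code 431/432
  emit 'd', narrow to [5/6, 1/1)
Step 2: interval [5/6, 1/1), width = 1/1 - 5/6 = 1/6
  'e': [5/6 + 1/6*0/1, 5/6 + 1/6*1/3) = [5/6, 8/9)
  'b': [5/6 + 1/6*1/3, 5/6 + 1/6*5/6) = [8/9, 35/36)
  'd': [5/6 + 1/6*5/6, 5/6 + 1/6*1/1) = [35/36, 1/1) <- contains code 431/432
  emit 'd', narrow to [35/36, 1/1)
Step 3: interval [35/36, 1/1), width = 1/1 - 35/36 = 1/36
  'e': [35/36 + 1/36*0/1, 35/36 + 1/36*1/3) = [35/36, 53/54)
  'b': [35/36 + 1/36*1/3, 35/36 + 1/36*5/6) = [53/54, 215/216)
  'd': [35/36 + 1/36*5/6, 35/36 + 1/36*1/1) = [215/216, 1/1) <- contains code 431/432
  emit 'd', narrow to [215/216, 1/1)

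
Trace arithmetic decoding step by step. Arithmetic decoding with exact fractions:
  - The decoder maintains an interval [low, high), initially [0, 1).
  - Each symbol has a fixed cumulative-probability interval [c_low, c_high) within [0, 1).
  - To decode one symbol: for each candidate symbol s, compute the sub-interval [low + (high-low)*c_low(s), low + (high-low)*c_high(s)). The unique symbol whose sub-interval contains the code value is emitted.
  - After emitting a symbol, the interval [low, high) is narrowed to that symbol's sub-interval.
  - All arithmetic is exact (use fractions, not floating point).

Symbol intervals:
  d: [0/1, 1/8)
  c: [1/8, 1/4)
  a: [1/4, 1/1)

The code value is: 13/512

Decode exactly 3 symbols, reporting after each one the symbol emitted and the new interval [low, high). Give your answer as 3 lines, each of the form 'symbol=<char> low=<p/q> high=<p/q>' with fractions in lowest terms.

Step 1: interval [0/1, 1/1), width = 1/1 - 0/1 = 1/1
  'd': [0/1 + 1/1*0/1, 0/1 + 1/1*1/8) = [0/1, 1/8) <- contains code 13/512
  'c': [0/1 + 1/1*1/8, 0/1 + 1/1*1/4) = [1/8, 1/4)
  'a': [0/1 + 1/1*1/4, 0/1 + 1/1*1/1) = [1/4, 1/1)
  emit 'd', narrow to [0/1, 1/8)
Step 2: interval [0/1, 1/8), width = 1/8 - 0/1 = 1/8
  'd': [0/1 + 1/8*0/1, 0/1 + 1/8*1/8) = [0/1, 1/64)
  'c': [0/1 + 1/8*1/8, 0/1 + 1/8*1/4) = [1/64, 1/32) <- contains code 13/512
  'a': [0/1 + 1/8*1/4, 0/1 + 1/8*1/1) = [1/32, 1/8)
  emit 'c', narrow to [1/64, 1/32)
Step 3: interval [1/64, 1/32), width = 1/32 - 1/64 = 1/64
  'd': [1/64 + 1/64*0/1, 1/64 + 1/64*1/8) = [1/64, 9/512)
  'c': [1/64 + 1/64*1/8, 1/64 + 1/64*1/4) = [9/512, 5/256)
  'a': [1/64 + 1/64*1/4, 1/64 + 1/64*1/1) = [5/256, 1/32) <- contains code 13/512
  emit 'a', narrow to [5/256, 1/32)

Answer: symbol=d low=0/1 high=1/8
symbol=c low=1/64 high=1/32
symbol=a low=5/256 high=1/32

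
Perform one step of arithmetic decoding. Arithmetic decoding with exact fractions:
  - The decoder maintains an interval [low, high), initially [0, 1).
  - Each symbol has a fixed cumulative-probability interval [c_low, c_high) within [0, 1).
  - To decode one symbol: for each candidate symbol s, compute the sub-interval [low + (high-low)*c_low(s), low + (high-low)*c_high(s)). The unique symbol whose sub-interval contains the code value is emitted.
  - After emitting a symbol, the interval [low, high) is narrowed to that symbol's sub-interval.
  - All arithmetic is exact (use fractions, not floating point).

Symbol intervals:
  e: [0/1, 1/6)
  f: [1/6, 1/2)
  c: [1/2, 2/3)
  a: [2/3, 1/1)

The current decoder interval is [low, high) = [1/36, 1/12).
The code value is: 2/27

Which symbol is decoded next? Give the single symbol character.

Interval width = high − low = 1/12 − 1/36 = 1/18
Scaled code = (code − low) / width = (2/27 − 1/36) / 1/18 = 5/6
  e: [0/1, 1/6) 
  f: [1/6, 1/2) 
  c: [1/2, 2/3) 
  a: [2/3, 1/1) ← scaled code falls here ✓

Answer: a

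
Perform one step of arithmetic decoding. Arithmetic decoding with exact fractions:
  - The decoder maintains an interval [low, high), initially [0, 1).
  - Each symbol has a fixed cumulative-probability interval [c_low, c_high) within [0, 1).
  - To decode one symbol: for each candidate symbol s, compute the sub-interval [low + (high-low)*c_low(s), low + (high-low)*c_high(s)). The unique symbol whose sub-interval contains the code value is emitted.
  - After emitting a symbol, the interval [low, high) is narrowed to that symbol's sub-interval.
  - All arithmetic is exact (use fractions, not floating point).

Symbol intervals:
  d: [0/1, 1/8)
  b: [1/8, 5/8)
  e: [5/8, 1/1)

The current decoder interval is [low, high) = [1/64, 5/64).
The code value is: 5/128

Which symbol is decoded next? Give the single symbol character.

Answer: b

Derivation:
Interval width = high − low = 5/64 − 1/64 = 1/16
Scaled code = (code − low) / width = (5/128 − 1/64) / 1/16 = 3/8
  d: [0/1, 1/8) 
  b: [1/8, 5/8) ← scaled code falls here ✓
  e: [5/8, 1/1) 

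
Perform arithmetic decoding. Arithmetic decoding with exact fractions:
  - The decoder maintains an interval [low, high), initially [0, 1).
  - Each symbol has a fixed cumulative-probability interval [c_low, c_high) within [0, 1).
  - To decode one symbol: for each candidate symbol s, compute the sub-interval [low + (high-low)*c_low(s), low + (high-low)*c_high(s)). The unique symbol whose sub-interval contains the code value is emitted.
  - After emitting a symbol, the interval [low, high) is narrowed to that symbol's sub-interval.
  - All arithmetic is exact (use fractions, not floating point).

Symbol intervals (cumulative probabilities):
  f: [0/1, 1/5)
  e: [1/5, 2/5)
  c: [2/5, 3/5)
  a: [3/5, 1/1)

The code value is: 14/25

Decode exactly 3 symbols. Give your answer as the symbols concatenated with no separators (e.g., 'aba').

Answer: cac

Derivation:
Step 1: interval [0/1, 1/1), width = 1/1 - 0/1 = 1/1
  'f': [0/1 + 1/1*0/1, 0/1 + 1/1*1/5) = [0/1, 1/5)
  'e': [0/1 + 1/1*1/5, 0/1 + 1/1*2/5) = [1/5, 2/5)
  'c': [0/1 + 1/1*2/5, 0/1 + 1/1*3/5) = [2/5, 3/5) <- contains code 14/25
  'a': [0/1 + 1/1*3/5, 0/1 + 1/1*1/1) = [3/5, 1/1)
  emit 'c', narrow to [2/5, 3/5)
Step 2: interval [2/5, 3/5), width = 3/5 - 2/5 = 1/5
  'f': [2/5 + 1/5*0/1, 2/5 + 1/5*1/5) = [2/5, 11/25)
  'e': [2/5 + 1/5*1/5, 2/5 + 1/5*2/5) = [11/25, 12/25)
  'c': [2/5 + 1/5*2/5, 2/5 + 1/5*3/5) = [12/25, 13/25)
  'a': [2/5 + 1/5*3/5, 2/5 + 1/5*1/1) = [13/25, 3/5) <- contains code 14/25
  emit 'a', narrow to [13/25, 3/5)
Step 3: interval [13/25, 3/5), width = 3/5 - 13/25 = 2/25
  'f': [13/25 + 2/25*0/1, 13/25 + 2/25*1/5) = [13/25, 67/125)
  'e': [13/25 + 2/25*1/5, 13/25 + 2/25*2/5) = [67/125, 69/125)
  'c': [13/25 + 2/25*2/5, 13/25 + 2/25*3/5) = [69/125, 71/125) <- contains code 14/25
  'a': [13/25 + 2/25*3/5, 13/25 + 2/25*1/1) = [71/125, 3/5)
  emit 'c', narrow to [69/125, 71/125)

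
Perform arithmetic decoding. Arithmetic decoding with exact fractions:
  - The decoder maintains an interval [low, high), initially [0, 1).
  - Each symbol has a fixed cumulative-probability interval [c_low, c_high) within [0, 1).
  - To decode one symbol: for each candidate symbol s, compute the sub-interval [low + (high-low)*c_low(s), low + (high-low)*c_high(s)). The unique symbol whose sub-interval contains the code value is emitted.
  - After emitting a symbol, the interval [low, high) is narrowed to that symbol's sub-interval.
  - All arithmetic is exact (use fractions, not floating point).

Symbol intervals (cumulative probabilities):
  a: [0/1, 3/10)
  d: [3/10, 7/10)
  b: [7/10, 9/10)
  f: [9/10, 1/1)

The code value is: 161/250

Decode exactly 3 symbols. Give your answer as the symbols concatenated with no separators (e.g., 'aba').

Answer: dbb

Derivation:
Step 1: interval [0/1, 1/1), width = 1/1 - 0/1 = 1/1
  'a': [0/1 + 1/1*0/1, 0/1 + 1/1*3/10) = [0/1, 3/10)
  'd': [0/1 + 1/1*3/10, 0/1 + 1/1*7/10) = [3/10, 7/10) <- contains code 161/250
  'b': [0/1 + 1/1*7/10, 0/1 + 1/1*9/10) = [7/10, 9/10)
  'f': [0/1 + 1/1*9/10, 0/1 + 1/1*1/1) = [9/10, 1/1)
  emit 'd', narrow to [3/10, 7/10)
Step 2: interval [3/10, 7/10), width = 7/10 - 3/10 = 2/5
  'a': [3/10 + 2/5*0/1, 3/10 + 2/5*3/10) = [3/10, 21/50)
  'd': [3/10 + 2/5*3/10, 3/10 + 2/5*7/10) = [21/50, 29/50)
  'b': [3/10 + 2/5*7/10, 3/10 + 2/5*9/10) = [29/50, 33/50) <- contains code 161/250
  'f': [3/10 + 2/5*9/10, 3/10 + 2/5*1/1) = [33/50, 7/10)
  emit 'b', narrow to [29/50, 33/50)
Step 3: interval [29/50, 33/50), width = 33/50 - 29/50 = 2/25
  'a': [29/50 + 2/25*0/1, 29/50 + 2/25*3/10) = [29/50, 151/250)
  'd': [29/50 + 2/25*3/10, 29/50 + 2/25*7/10) = [151/250, 159/250)
  'b': [29/50 + 2/25*7/10, 29/50 + 2/25*9/10) = [159/250, 163/250) <- contains code 161/250
  'f': [29/50 + 2/25*9/10, 29/50 + 2/25*1/1) = [163/250, 33/50)
  emit 'b', narrow to [159/250, 163/250)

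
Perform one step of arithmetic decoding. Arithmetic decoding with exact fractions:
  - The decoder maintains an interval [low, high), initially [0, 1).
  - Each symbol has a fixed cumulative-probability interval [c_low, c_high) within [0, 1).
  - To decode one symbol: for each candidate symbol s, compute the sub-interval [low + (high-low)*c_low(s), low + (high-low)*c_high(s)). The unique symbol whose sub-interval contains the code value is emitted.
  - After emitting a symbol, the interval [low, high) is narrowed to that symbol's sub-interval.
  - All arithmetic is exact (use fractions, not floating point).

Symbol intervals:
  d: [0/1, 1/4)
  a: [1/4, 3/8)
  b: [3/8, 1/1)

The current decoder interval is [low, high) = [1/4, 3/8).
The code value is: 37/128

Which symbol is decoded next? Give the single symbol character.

Interval width = high − low = 3/8 − 1/4 = 1/8
Scaled code = (code − low) / width = (37/128 − 1/4) / 1/8 = 5/16
  d: [0/1, 1/4) 
  a: [1/4, 3/8) ← scaled code falls here ✓
  b: [3/8, 1/1) 

Answer: a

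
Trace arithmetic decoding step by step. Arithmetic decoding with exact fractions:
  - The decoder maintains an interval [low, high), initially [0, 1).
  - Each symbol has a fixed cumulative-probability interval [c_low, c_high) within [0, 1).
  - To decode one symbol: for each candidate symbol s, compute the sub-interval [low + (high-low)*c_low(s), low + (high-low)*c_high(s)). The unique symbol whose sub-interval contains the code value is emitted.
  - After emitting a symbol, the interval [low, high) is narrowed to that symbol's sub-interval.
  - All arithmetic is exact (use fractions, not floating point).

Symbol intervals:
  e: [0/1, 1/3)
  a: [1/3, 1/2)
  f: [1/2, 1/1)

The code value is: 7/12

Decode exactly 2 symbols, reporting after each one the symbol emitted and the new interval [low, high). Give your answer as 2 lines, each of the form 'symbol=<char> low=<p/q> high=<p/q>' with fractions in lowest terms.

Answer: symbol=f low=1/2 high=1/1
symbol=e low=1/2 high=2/3

Derivation:
Step 1: interval [0/1, 1/1), width = 1/1 - 0/1 = 1/1
  'e': [0/1 + 1/1*0/1, 0/1 + 1/1*1/3) = [0/1, 1/3)
  'a': [0/1 + 1/1*1/3, 0/1 + 1/1*1/2) = [1/3, 1/2)
  'f': [0/1 + 1/1*1/2, 0/1 + 1/1*1/1) = [1/2, 1/1) <- contains code 7/12
  emit 'f', narrow to [1/2, 1/1)
Step 2: interval [1/2, 1/1), width = 1/1 - 1/2 = 1/2
  'e': [1/2 + 1/2*0/1, 1/2 + 1/2*1/3) = [1/2, 2/3) <- contains code 7/12
  'a': [1/2 + 1/2*1/3, 1/2 + 1/2*1/2) = [2/3, 3/4)
  'f': [1/2 + 1/2*1/2, 1/2 + 1/2*1/1) = [3/4, 1/1)
  emit 'e', narrow to [1/2, 2/3)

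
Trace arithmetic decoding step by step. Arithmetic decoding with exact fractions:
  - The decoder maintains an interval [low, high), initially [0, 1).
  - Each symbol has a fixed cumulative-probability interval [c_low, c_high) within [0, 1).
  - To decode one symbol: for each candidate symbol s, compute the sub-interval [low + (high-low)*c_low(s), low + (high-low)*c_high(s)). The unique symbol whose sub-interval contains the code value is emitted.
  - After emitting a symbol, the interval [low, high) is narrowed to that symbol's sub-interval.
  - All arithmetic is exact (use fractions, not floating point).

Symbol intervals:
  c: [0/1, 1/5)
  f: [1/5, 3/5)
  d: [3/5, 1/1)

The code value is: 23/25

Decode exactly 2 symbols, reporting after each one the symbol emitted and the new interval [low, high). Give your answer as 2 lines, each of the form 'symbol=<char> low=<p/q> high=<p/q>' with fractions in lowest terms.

Answer: symbol=d low=3/5 high=1/1
symbol=d low=21/25 high=1/1

Derivation:
Step 1: interval [0/1, 1/1), width = 1/1 - 0/1 = 1/1
  'c': [0/1 + 1/1*0/1, 0/1 + 1/1*1/5) = [0/1, 1/5)
  'f': [0/1 + 1/1*1/5, 0/1 + 1/1*3/5) = [1/5, 3/5)
  'd': [0/1 + 1/1*3/5, 0/1 + 1/1*1/1) = [3/5, 1/1) <- contains code 23/25
  emit 'd', narrow to [3/5, 1/1)
Step 2: interval [3/5, 1/1), width = 1/1 - 3/5 = 2/5
  'c': [3/5 + 2/5*0/1, 3/5 + 2/5*1/5) = [3/5, 17/25)
  'f': [3/5 + 2/5*1/5, 3/5 + 2/5*3/5) = [17/25, 21/25)
  'd': [3/5 + 2/5*3/5, 3/5 + 2/5*1/1) = [21/25, 1/1) <- contains code 23/25
  emit 'd', narrow to [21/25, 1/1)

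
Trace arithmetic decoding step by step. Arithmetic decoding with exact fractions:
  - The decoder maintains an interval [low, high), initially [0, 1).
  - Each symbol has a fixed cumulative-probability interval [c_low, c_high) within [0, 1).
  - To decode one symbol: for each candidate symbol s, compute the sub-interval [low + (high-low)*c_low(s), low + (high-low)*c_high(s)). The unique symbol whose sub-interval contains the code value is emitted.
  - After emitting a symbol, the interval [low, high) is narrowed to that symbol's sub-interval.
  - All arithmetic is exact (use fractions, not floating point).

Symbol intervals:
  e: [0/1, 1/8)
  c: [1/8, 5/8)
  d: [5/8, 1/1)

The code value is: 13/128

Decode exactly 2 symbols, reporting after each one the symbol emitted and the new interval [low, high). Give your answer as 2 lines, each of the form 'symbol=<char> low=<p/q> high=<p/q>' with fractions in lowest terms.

Step 1: interval [0/1, 1/1), width = 1/1 - 0/1 = 1/1
  'e': [0/1 + 1/1*0/1, 0/1 + 1/1*1/8) = [0/1, 1/8) <- contains code 13/128
  'c': [0/1 + 1/1*1/8, 0/1 + 1/1*5/8) = [1/8, 5/8)
  'd': [0/1 + 1/1*5/8, 0/1 + 1/1*1/1) = [5/8, 1/1)
  emit 'e', narrow to [0/1, 1/8)
Step 2: interval [0/1, 1/8), width = 1/8 - 0/1 = 1/8
  'e': [0/1 + 1/8*0/1, 0/1 + 1/8*1/8) = [0/1, 1/64)
  'c': [0/1 + 1/8*1/8, 0/1 + 1/8*5/8) = [1/64, 5/64)
  'd': [0/1 + 1/8*5/8, 0/1 + 1/8*1/1) = [5/64, 1/8) <- contains code 13/128
  emit 'd', narrow to [5/64, 1/8)

Answer: symbol=e low=0/1 high=1/8
symbol=d low=5/64 high=1/8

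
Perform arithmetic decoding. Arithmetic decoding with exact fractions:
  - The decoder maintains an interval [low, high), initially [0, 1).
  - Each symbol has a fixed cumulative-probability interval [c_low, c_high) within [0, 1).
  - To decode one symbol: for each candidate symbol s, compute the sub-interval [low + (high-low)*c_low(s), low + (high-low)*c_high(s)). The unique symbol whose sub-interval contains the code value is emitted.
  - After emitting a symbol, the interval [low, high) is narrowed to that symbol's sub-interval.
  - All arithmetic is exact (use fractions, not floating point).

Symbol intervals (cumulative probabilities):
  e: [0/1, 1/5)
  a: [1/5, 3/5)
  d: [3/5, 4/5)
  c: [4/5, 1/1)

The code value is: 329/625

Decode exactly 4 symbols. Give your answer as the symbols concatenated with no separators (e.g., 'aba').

Step 1: interval [0/1, 1/1), width = 1/1 - 0/1 = 1/1
  'e': [0/1 + 1/1*0/1, 0/1 + 1/1*1/5) = [0/1, 1/5)
  'a': [0/1 + 1/1*1/5, 0/1 + 1/1*3/5) = [1/5, 3/5) <- contains code 329/625
  'd': [0/1 + 1/1*3/5, 0/1 + 1/1*4/5) = [3/5, 4/5)
  'c': [0/1 + 1/1*4/5, 0/1 + 1/1*1/1) = [4/5, 1/1)
  emit 'a', narrow to [1/5, 3/5)
Step 2: interval [1/5, 3/5), width = 3/5 - 1/5 = 2/5
  'e': [1/5 + 2/5*0/1, 1/5 + 2/5*1/5) = [1/5, 7/25)
  'a': [1/5 + 2/5*1/5, 1/5 + 2/5*3/5) = [7/25, 11/25)
  'd': [1/5 + 2/5*3/5, 1/5 + 2/5*4/5) = [11/25, 13/25)
  'c': [1/5 + 2/5*4/5, 1/5 + 2/5*1/1) = [13/25, 3/5) <- contains code 329/625
  emit 'c', narrow to [13/25, 3/5)
Step 3: interval [13/25, 3/5), width = 3/5 - 13/25 = 2/25
  'e': [13/25 + 2/25*0/1, 13/25 + 2/25*1/5) = [13/25, 67/125) <- contains code 329/625
  'a': [13/25 + 2/25*1/5, 13/25 + 2/25*3/5) = [67/125, 71/125)
  'd': [13/25 + 2/25*3/5, 13/25 + 2/25*4/5) = [71/125, 73/125)
  'c': [13/25 + 2/25*4/5, 13/25 + 2/25*1/1) = [73/125, 3/5)
  emit 'e', narrow to [13/25, 67/125)
Step 4: interval [13/25, 67/125), width = 67/125 - 13/25 = 2/125
  'e': [13/25 + 2/125*0/1, 13/25 + 2/125*1/5) = [13/25, 327/625)
  'a': [13/25 + 2/125*1/5, 13/25 + 2/125*3/5) = [327/625, 331/625) <- contains code 329/625
  'd': [13/25 + 2/125*3/5, 13/25 + 2/125*4/5) = [331/625, 333/625)
  'c': [13/25 + 2/125*4/5, 13/25 + 2/125*1/1) = [333/625, 67/125)
  emit 'a', narrow to [327/625, 331/625)

Answer: acea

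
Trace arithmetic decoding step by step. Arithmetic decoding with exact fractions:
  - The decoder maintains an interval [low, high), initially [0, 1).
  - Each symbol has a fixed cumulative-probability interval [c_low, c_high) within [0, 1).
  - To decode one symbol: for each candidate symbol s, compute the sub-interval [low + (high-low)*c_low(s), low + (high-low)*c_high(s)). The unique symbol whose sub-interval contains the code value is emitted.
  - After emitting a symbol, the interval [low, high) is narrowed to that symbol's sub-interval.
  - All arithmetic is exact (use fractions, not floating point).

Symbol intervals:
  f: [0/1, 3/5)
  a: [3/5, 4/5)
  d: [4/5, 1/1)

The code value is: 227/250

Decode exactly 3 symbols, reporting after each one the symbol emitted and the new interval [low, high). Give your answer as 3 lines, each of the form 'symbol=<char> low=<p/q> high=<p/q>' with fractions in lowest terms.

Step 1: interval [0/1, 1/1), width = 1/1 - 0/1 = 1/1
  'f': [0/1 + 1/1*0/1, 0/1 + 1/1*3/5) = [0/1, 3/5)
  'a': [0/1 + 1/1*3/5, 0/1 + 1/1*4/5) = [3/5, 4/5)
  'd': [0/1 + 1/1*4/5, 0/1 + 1/1*1/1) = [4/5, 1/1) <- contains code 227/250
  emit 'd', narrow to [4/5, 1/1)
Step 2: interval [4/5, 1/1), width = 1/1 - 4/5 = 1/5
  'f': [4/5 + 1/5*0/1, 4/5 + 1/5*3/5) = [4/5, 23/25) <- contains code 227/250
  'a': [4/5 + 1/5*3/5, 4/5 + 1/5*4/5) = [23/25, 24/25)
  'd': [4/5 + 1/5*4/5, 4/5 + 1/5*1/1) = [24/25, 1/1)
  emit 'f', narrow to [4/5, 23/25)
Step 3: interval [4/5, 23/25), width = 23/25 - 4/5 = 3/25
  'f': [4/5 + 3/25*0/1, 4/5 + 3/25*3/5) = [4/5, 109/125)
  'a': [4/5 + 3/25*3/5, 4/5 + 3/25*4/5) = [109/125, 112/125)
  'd': [4/5 + 3/25*4/5, 4/5 + 3/25*1/1) = [112/125, 23/25) <- contains code 227/250
  emit 'd', narrow to [112/125, 23/25)

Answer: symbol=d low=4/5 high=1/1
symbol=f low=4/5 high=23/25
symbol=d low=112/125 high=23/25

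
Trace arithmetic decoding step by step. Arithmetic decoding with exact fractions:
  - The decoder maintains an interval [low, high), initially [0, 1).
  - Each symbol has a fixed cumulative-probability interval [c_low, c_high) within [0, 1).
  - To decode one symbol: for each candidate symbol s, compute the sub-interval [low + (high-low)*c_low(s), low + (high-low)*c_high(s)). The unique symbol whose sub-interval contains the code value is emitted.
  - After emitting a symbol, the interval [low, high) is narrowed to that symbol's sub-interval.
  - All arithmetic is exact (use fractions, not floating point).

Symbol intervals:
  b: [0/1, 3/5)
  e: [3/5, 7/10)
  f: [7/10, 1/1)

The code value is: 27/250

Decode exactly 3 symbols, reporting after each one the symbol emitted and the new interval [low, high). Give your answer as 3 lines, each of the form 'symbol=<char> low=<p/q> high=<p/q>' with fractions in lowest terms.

Answer: symbol=b low=0/1 high=3/5
symbol=b low=0/1 high=9/25
symbol=b low=0/1 high=27/125

Derivation:
Step 1: interval [0/1, 1/1), width = 1/1 - 0/1 = 1/1
  'b': [0/1 + 1/1*0/1, 0/1 + 1/1*3/5) = [0/1, 3/5) <- contains code 27/250
  'e': [0/1 + 1/1*3/5, 0/1 + 1/1*7/10) = [3/5, 7/10)
  'f': [0/1 + 1/1*7/10, 0/1 + 1/1*1/1) = [7/10, 1/1)
  emit 'b', narrow to [0/1, 3/5)
Step 2: interval [0/1, 3/5), width = 3/5 - 0/1 = 3/5
  'b': [0/1 + 3/5*0/1, 0/1 + 3/5*3/5) = [0/1, 9/25) <- contains code 27/250
  'e': [0/1 + 3/5*3/5, 0/1 + 3/5*7/10) = [9/25, 21/50)
  'f': [0/1 + 3/5*7/10, 0/1 + 3/5*1/1) = [21/50, 3/5)
  emit 'b', narrow to [0/1, 9/25)
Step 3: interval [0/1, 9/25), width = 9/25 - 0/1 = 9/25
  'b': [0/1 + 9/25*0/1, 0/1 + 9/25*3/5) = [0/1, 27/125) <- contains code 27/250
  'e': [0/1 + 9/25*3/5, 0/1 + 9/25*7/10) = [27/125, 63/250)
  'f': [0/1 + 9/25*7/10, 0/1 + 9/25*1/1) = [63/250, 9/25)
  emit 'b', narrow to [0/1, 27/125)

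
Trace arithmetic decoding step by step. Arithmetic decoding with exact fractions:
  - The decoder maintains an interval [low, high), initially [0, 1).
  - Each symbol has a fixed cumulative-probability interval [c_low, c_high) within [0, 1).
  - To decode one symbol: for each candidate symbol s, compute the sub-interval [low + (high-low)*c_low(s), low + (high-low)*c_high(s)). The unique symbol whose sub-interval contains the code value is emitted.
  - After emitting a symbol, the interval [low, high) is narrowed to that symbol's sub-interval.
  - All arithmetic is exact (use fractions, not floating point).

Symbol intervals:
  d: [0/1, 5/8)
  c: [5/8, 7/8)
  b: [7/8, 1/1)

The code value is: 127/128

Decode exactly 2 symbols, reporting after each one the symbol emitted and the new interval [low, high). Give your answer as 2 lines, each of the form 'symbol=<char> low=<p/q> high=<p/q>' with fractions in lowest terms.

Step 1: interval [0/1, 1/1), width = 1/1 - 0/1 = 1/1
  'd': [0/1 + 1/1*0/1, 0/1 + 1/1*5/8) = [0/1, 5/8)
  'c': [0/1 + 1/1*5/8, 0/1 + 1/1*7/8) = [5/8, 7/8)
  'b': [0/1 + 1/1*7/8, 0/1 + 1/1*1/1) = [7/8, 1/1) <- contains code 127/128
  emit 'b', narrow to [7/8, 1/1)
Step 2: interval [7/8, 1/1), width = 1/1 - 7/8 = 1/8
  'd': [7/8 + 1/8*0/1, 7/8 + 1/8*5/8) = [7/8, 61/64)
  'c': [7/8 + 1/8*5/8, 7/8 + 1/8*7/8) = [61/64, 63/64)
  'b': [7/8 + 1/8*7/8, 7/8 + 1/8*1/1) = [63/64, 1/1) <- contains code 127/128
  emit 'b', narrow to [63/64, 1/1)

Answer: symbol=b low=7/8 high=1/1
symbol=b low=63/64 high=1/1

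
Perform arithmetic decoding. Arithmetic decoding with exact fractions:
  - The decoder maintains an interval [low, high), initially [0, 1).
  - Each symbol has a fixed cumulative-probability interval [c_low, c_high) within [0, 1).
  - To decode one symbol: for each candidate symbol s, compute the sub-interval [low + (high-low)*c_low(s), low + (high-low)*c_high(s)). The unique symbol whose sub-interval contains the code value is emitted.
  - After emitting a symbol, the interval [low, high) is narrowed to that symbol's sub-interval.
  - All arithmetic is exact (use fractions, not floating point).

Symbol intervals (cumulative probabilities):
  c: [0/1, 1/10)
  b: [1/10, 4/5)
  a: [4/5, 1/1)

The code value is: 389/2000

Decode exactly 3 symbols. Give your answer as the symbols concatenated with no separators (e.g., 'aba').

Answer: bbc

Derivation:
Step 1: interval [0/1, 1/1), width = 1/1 - 0/1 = 1/1
  'c': [0/1 + 1/1*0/1, 0/1 + 1/1*1/10) = [0/1, 1/10)
  'b': [0/1 + 1/1*1/10, 0/1 + 1/1*4/5) = [1/10, 4/5) <- contains code 389/2000
  'a': [0/1 + 1/1*4/5, 0/1 + 1/1*1/1) = [4/5, 1/1)
  emit 'b', narrow to [1/10, 4/5)
Step 2: interval [1/10, 4/5), width = 4/5 - 1/10 = 7/10
  'c': [1/10 + 7/10*0/1, 1/10 + 7/10*1/10) = [1/10, 17/100)
  'b': [1/10 + 7/10*1/10, 1/10 + 7/10*4/5) = [17/100, 33/50) <- contains code 389/2000
  'a': [1/10 + 7/10*4/5, 1/10 + 7/10*1/1) = [33/50, 4/5)
  emit 'b', narrow to [17/100, 33/50)
Step 3: interval [17/100, 33/50), width = 33/50 - 17/100 = 49/100
  'c': [17/100 + 49/100*0/1, 17/100 + 49/100*1/10) = [17/100, 219/1000) <- contains code 389/2000
  'b': [17/100 + 49/100*1/10, 17/100 + 49/100*4/5) = [219/1000, 281/500)
  'a': [17/100 + 49/100*4/5, 17/100 + 49/100*1/1) = [281/500, 33/50)
  emit 'c', narrow to [17/100, 219/1000)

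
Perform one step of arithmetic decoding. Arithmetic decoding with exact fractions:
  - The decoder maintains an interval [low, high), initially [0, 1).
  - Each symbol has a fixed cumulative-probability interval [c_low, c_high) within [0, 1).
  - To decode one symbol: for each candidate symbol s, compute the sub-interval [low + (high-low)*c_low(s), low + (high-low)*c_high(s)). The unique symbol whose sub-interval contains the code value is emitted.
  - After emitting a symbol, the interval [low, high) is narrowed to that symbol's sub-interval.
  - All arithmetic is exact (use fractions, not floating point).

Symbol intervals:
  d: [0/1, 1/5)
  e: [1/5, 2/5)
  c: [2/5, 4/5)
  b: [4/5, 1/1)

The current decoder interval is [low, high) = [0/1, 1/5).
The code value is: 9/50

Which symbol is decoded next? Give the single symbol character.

Answer: b

Derivation:
Interval width = high − low = 1/5 − 0/1 = 1/5
Scaled code = (code − low) / width = (9/50 − 0/1) / 1/5 = 9/10
  d: [0/1, 1/5) 
  e: [1/5, 2/5) 
  c: [2/5, 4/5) 
  b: [4/5, 1/1) ← scaled code falls here ✓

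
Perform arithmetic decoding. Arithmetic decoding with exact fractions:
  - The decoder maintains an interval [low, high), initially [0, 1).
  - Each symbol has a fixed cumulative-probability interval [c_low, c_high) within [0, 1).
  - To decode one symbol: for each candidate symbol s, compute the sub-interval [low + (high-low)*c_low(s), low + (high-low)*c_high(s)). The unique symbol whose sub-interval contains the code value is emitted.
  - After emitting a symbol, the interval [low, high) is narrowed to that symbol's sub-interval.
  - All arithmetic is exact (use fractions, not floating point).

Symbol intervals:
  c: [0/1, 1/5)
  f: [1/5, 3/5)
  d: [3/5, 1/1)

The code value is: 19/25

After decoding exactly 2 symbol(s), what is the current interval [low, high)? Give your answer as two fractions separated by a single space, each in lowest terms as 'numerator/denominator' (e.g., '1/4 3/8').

Answer: 17/25 21/25

Derivation:
Step 1: interval [0/1, 1/1), width = 1/1 - 0/1 = 1/1
  'c': [0/1 + 1/1*0/1, 0/1 + 1/1*1/5) = [0/1, 1/5)
  'f': [0/1 + 1/1*1/5, 0/1 + 1/1*3/5) = [1/5, 3/5)
  'd': [0/1 + 1/1*3/5, 0/1 + 1/1*1/1) = [3/5, 1/1) <- contains code 19/25
  emit 'd', narrow to [3/5, 1/1)
Step 2: interval [3/5, 1/1), width = 1/1 - 3/5 = 2/5
  'c': [3/5 + 2/5*0/1, 3/5 + 2/5*1/5) = [3/5, 17/25)
  'f': [3/5 + 2/5*1/5, 3/5 + 2/5*3/5) = [17/25, 21/25) <- contains code 19/25
  'd': [3/5 + 2/5*3/5, 3/5 + 2/5*1/1) = [21/25, 1/1)
  emit 'f', narrow to [17/25, 21/25)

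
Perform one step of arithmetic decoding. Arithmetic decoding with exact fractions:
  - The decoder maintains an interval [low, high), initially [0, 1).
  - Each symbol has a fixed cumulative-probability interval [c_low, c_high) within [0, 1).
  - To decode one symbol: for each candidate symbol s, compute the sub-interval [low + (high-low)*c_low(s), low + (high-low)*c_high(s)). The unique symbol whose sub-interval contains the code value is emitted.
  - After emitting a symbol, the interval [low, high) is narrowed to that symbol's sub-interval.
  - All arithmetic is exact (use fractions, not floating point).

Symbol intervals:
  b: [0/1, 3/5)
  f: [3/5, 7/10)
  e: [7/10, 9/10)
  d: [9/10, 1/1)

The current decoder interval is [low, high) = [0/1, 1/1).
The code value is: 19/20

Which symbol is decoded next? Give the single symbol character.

Answer: d

Derivation:
Interval width = high − low = 1/1 − 0/1 = 1/1
Scaled code = (code − low) / width = (19/20 − 0/1) / 1/1 = 19/20
  b: [0/1, 3/5) 
  f: [3/5, 7/10) 
  e: [7/10, 9/10) 
  d: [9/10, 1/1) ← scaled code falls here ✓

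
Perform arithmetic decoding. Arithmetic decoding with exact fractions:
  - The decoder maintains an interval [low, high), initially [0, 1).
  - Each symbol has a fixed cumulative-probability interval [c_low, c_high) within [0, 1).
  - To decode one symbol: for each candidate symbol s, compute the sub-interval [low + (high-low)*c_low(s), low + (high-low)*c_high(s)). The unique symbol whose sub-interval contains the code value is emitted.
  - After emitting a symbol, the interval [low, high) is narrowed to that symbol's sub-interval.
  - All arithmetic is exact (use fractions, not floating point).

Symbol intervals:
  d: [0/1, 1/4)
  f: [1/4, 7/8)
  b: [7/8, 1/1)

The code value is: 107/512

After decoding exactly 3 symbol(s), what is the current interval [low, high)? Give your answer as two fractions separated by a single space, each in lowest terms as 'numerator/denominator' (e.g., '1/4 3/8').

Step 1: interval [0/1, 1/1), width = 1/1 - 0/1 = 1/1
  'd': [0/1 + 1/1*0/1, 0/1 + 1/1*1/4) = [0/1, 1/4) <- contains code 107/512
  'f': [0/1 + 1/1*1/4, 0/1 + 1/1*7/8) = [1/4, 7/8)
  'b': [0/1 + 1/1*7/8, 0/1 + 1/1*1/1) = [7/8, 1/1)
  emit 'd', narrow to [0/1, 1/4)
Step 2: interval [0/1, 1/4), width = 1/4 - 0/1 = 1/4
  'd': [0/1 + 1/4*0/1, 0/1 + 1/4*1/4) = [0/1, 1/16)
  'f': [0/1 + 1/4*1/4, 0/1 + 1/4*7/8) = [1/16, 7/32) <- contains code 107/512
  'b': [0/1 + 1/4*7/8, 0/1 + 1/4*1/1) = [7/32, 1/4)
  emit 'f', narrow to [1/16, 7/32)
Step 3: interval [1/16, 7/32), width = 7/32 - 1/16 = 5/32
  'd': [1/16 + 5/32*0/1, 1/16 + 5/32*1/4) = [1/16, 13/128)
  'f': [1/16 + 5/32*1/4, 1/16 + 5/32*7/8) = [13/128, 51/256)
  'b': [1/16 + 5/32*7/8, 1/16 + 5/32*1/1) = [51/256, 7/32) <- contains code 107/512
  emit 'b', narrow to [51/256, 7/32)

Answer: 51/256 7/32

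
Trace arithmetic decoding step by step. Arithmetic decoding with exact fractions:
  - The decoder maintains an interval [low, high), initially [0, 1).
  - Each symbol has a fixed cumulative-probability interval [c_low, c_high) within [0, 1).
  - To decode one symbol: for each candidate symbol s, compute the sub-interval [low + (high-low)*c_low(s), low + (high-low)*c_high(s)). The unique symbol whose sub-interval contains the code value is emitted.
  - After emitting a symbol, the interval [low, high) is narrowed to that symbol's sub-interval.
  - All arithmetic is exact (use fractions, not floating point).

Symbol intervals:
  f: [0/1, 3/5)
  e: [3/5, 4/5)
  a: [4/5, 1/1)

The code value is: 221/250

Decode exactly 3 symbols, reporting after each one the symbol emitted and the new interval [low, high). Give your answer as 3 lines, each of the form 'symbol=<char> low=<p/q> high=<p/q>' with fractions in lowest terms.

Step 1: interval [0/1, 1/1), width = 1/1 - 0/1 = 1/1
  'f': [0/1 + 1/1*0/1, 0/1 + 1/1*3/5) = [0/1, 3/5)
  'e': [0/1 + 1/1*3/5, 0/1 + 1/1*4/5) = [3/5, 4/5)
  'a': [0/1 + 1/1*4/5, 0/1 + 1/1*1/1) = [4/5, 1/1) <- contains code 221/250
  emit 'a', narrow to [4/5, 1/1)
Step 2: interval [4/5, 1/1), width = 1/1 - 4/5 = 1/5
  'f': [4/5 + 1/5*0/1, 4/5 + 1/5*3/5) = [4/5, 23/25) <- contains code 221/250
  'e': [4/5 + 1/5*3/5, 4/5 + 1/5*4/5) = [23/25, 24/25)
  'a': [4/5 + 1/5*4/5, 4/5 + 1/5*1/1) = [24/25, 1/1)
  emit 'f', narrow to [4/5, 23/25)
Step 3: interval [4/5, 23/25), width = 23/25 - 4/5 = 3/25
  'f': [4/5 + 3/25*0/1, 4/5 + 3/25*3/5) = [4/5, 109/125)
  'e': [4/5 + 3/25*3/5, 4/5 + 3/25*4/5) = [109/125, 112/125) <- contains code 221/250
  'a': [4/5 + 3/25*4/5, 4/5 + 3/25*1/1) = [112/125, 23/25)
  emit 'e', narrow to [109/125, 112/125)

Answer: symbol=a low=4/5 high=1/1
symbol=f low=4/5 high=23/25
symbol=e low=109/125 high=112/125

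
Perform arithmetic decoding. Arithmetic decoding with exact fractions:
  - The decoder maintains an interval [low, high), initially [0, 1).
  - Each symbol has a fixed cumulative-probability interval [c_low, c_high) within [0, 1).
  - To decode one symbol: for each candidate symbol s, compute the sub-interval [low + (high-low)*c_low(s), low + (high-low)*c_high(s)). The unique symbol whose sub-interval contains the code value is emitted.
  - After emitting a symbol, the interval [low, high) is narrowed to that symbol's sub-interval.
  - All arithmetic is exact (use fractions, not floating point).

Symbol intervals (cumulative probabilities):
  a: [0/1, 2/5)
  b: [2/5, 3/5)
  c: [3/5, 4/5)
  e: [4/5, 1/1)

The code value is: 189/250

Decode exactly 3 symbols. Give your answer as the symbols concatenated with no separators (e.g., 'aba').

Step 1: interval [0/1, 1/1), width = 1/1 - 0/1 = 1/1
  'a': [0/1 + 1/1*0/1, 0/1 + 1/1*2/5) = [0/1, 2/5)
  'b': [0/1 + 1/1*2/5, 0/1 + 1/1*3/5) = [2/5, 3/5)
  'c': [0/1 + 1/1*3/5, 0/1 + 1/1*4/5) = [3/5, 4/5) <- contains code 189/250
  'e': [0/1 + 1/1*4/5, 0/1 + 1/1*1/1) = [4/5, 1/1)
  emit 'c', narrow to [3/5, 4/5)
Step 2: interval [3/5, 4/5), width = 4/5 - 3/5 = 1/5
  'a': [3/5 + 1/5*0/1, 3/5 + 1/5*2/5) = [3/5, 17/25)
  'b': [3/5 + 1/5*2/5, 3/5 + 1/5*3/5) = [17/25, 18/25)
  'c': [3/5 + 1/5*3/5, 3/5 + 1/5*4/5) = [18/25, 19/25) <- contains code 189/250
  'e': [3/5 + 1/5*4/5, 3/5 + 1/5*1/1) = [19/25, 4/5)
  emit 'c', narrow to [18/25, 19/25)
Step 3: interval [18/25, 19/25), width = 19/25 - 18/25 = 1/25
  'a': [18/25 + 1/25*0/1, 18/25 + 1/25*2/5) = [18/25, 92/125)
  'b': [18/25 + 1/25*2/5, 18/25 + 1/25*3/5) = [92/125, 93/125)
  'c': [18/25 + 1/25*3/5, 18/25 + 1/25*4/5) = [93/125, 94/125)
  'e': [18/25 + 1/25*4/5, 18/25 + 1/25*1/1) = [94/125, 19/25) <- contains code 189/250
  emit 'e', narrow to [94/125, 19/25)

Answer: cce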